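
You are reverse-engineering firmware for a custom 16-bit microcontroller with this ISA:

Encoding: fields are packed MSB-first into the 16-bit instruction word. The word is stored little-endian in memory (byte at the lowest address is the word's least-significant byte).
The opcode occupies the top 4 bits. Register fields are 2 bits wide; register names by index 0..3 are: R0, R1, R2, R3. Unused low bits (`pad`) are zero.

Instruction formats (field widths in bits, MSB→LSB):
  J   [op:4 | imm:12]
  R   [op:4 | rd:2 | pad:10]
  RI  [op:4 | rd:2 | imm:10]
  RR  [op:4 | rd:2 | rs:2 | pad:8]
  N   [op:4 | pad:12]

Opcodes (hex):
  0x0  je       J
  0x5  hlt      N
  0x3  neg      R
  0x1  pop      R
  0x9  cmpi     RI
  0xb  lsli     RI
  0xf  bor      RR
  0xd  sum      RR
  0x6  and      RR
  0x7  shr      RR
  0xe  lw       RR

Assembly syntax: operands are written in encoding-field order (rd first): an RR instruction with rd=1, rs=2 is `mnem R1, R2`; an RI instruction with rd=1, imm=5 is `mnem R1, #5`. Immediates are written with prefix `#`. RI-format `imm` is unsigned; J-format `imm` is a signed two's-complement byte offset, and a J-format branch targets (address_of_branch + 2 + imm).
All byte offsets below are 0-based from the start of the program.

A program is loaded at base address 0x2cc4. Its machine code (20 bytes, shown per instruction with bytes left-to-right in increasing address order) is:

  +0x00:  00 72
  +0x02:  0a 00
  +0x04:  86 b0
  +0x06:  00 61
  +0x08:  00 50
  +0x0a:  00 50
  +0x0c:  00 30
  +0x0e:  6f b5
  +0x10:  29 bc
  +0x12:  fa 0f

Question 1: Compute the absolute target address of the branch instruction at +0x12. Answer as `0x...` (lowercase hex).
[12] fa 0f → 0x0ffa
  top 4b → 0x0 → je [J]
  [11:0] imm=4090 (s12→-6) = #-6
  target = base 0x2cc4 + off 0x12 + 2 + imm -6 = 0x2cd2

0x2cd2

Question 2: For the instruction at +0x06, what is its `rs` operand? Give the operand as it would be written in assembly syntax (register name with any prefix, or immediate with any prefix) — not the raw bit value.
R1

off 0x06: read 00 61 as little → 0x6100
  op=0x6100>>12=0x6 ⇒ and (RR)
  rd@[11:10]=0x0 ⇒ R0
  rs@[9:8]=0x1 ⇒ R1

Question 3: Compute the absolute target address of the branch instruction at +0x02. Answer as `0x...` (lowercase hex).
off 0x02: read 0a 00 as little → 0x000a
  top 4b → 0x0 → je [J]
  [11:0] imm=10 = #10
  target = base 0x2cc4 + off 0x02 + 2 + imm 10 = 0x2cd2

0x2cd2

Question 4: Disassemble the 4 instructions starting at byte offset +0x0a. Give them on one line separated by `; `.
hlt; neg R0; lsli R1, #367; lsli R3, #41

+0x0a: 00 50 ⇒ word 0x5000 (little)
  opcode bits[15:12]=0x5: hlt/N
+0x0c: 00 30 ⇒ word 0x3000 (little)
  opcode bits[15:12]=0x3: neg/R
  rd@[11:10]=0x0 ⇒ R0
+0x0e: 6f b5 ⇒ word 0xb56f (little)
  opcode bits[15:12]=0xb: lsli/RI
  rd@[11:10]=0x1 ⇒ R1
  imm@[9:0]=0x16f ⇒ #367
+0x10: 29 bc ⇒ word 0xbc29 (little)
  opcode bits[15:12]=0xb: lsli/RI
  rd@[11:10]=0x3 ⇒ R3
  imm@[9:0]=0x29 ⇒ #41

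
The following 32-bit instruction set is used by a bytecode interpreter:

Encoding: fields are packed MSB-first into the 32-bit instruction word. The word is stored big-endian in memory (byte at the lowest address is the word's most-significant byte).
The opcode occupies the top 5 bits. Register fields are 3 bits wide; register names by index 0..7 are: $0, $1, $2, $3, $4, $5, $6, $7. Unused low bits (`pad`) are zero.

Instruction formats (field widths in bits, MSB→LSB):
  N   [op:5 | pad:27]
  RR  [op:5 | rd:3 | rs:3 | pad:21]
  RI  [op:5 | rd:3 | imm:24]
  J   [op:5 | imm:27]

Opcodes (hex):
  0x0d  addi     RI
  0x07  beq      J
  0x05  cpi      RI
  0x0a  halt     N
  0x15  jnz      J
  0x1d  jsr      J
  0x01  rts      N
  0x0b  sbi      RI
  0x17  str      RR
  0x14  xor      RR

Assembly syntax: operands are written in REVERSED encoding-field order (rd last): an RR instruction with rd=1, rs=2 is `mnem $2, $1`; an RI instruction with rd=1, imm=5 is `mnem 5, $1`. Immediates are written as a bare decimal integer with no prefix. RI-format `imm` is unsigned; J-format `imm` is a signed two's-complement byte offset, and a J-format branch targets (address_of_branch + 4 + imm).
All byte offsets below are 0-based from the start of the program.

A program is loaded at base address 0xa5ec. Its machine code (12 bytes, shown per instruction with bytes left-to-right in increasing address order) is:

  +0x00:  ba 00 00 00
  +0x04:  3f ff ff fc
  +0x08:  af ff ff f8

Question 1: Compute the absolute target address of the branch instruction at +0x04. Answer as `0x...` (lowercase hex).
0xa5f0

off 0x04: read 3f ff ff fc as big → 0x3ffffffc
  op=0x3ffffffc>>27=0x7 ⇒ beq (J)
  imm: (w>>0)&0x7ffffff=0x7fffffc (s27→-4) → -4
  target = base 0xa5ec + off 0x04 + 4 + imm -4 = 0xa5f0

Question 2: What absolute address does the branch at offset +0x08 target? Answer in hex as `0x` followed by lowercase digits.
+0x08: af ff ff f8 ⇒ word 0xaffffff8 (big)
  top 5b → 0x15 → jnz [J]
  imm: (w>>0)&0x7ffffff=0x7fffff8 (s27→-8) → -8
  target = base 0xa5ec + off 0x08 + 4 + imm -8 = 0xa5f0

0xa5f0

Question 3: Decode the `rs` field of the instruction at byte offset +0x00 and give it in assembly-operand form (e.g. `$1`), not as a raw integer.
+0x00: ba 00 00 00 ⇒ word 0xba000000 (big)
  top 5b → 0x17 → str [RR]
  [26:24] rd=2 = $2
  [23:21] rs=0 = $0

$0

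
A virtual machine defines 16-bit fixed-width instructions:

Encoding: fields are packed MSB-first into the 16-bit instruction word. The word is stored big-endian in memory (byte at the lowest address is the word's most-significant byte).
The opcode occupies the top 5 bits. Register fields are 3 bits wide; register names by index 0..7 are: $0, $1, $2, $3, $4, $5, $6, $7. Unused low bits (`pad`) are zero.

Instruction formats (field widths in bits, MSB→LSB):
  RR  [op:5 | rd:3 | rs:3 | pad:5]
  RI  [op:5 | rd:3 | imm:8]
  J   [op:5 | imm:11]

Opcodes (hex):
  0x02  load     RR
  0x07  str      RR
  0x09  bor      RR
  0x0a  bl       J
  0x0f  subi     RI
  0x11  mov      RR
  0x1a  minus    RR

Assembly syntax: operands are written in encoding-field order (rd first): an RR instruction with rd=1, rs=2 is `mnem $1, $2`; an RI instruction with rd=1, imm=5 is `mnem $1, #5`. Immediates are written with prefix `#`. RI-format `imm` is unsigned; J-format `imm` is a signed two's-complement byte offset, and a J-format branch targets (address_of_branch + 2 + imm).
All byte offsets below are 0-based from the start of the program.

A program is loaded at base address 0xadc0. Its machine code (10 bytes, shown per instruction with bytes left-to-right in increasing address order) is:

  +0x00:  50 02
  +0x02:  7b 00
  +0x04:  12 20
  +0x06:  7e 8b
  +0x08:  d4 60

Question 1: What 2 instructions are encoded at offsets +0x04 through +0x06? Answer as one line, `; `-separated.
load $2, $1; subi $6, #139

off 0x04: read 12 20 as big → 0x1220
  opcode bits[15:11]=0x2: load/RR
  rd@[10:8]=0x2 ⇒ $2
  rs@[7:5]=0x1 ⇒ $1
off 0x06: read 7e 8b as big → 0x7e8b
  opcode bits[15:11]=0xf: subi/RI
  rd@[10:8]=0x6 ⇒ $6
  imm@[7:0]=0x8b ⇒ #139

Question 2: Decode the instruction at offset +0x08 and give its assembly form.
[08] d4 60 → 0xd460
  top 5b → 0x1a → minus [RR]
  [10:8] rd=4 = $4
  [7:5] rs=3 = $3

minus $4, $3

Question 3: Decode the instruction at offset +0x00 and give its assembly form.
bl #2

[00] 50 02 → 0x5002
  top 5b → 0xa → bl [J]
  [10:0] imm=2 = #2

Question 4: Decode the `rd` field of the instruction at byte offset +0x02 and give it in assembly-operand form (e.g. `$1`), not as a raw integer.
$3

off 0x02: read 7b 00 as big → 0x7b00
  opcode bits[15:11]=0xf: subi/RI
  rd@[10:8]=0x3 ⇒ $3
  imm@[7:0]=0x0 ⇒ #0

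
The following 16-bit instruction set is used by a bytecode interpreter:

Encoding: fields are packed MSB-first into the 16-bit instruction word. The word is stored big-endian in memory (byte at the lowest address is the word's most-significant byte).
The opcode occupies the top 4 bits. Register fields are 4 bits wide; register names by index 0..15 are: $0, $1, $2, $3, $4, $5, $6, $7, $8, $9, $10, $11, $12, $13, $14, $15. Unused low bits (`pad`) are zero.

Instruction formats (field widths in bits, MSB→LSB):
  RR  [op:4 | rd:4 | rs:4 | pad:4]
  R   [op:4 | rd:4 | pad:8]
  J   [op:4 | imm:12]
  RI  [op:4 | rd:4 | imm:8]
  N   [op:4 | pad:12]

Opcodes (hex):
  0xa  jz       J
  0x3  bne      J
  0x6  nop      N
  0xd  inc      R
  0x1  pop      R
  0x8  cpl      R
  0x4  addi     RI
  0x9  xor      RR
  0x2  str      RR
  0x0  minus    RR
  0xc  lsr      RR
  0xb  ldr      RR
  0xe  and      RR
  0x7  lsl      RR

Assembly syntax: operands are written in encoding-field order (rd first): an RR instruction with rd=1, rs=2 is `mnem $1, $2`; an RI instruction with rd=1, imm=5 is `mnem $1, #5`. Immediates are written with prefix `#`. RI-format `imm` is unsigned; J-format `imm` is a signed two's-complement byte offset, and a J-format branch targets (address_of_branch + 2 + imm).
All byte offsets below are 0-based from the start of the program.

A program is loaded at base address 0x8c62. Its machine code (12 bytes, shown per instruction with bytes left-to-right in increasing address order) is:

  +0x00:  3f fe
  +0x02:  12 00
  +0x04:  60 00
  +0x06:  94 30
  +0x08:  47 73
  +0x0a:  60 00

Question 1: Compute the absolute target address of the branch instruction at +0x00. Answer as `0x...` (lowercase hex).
+0x00: 3f fe ⇒ word 0x3ffe (big)
  opcode bits[15:12]=0x3: bne/J
  imm@[11:0]=0xffe (s12→-2) ⇒ #-2
  target = base 0x8c62 + off 0x00 + 2 + imm -2 = 0x8c62

0x8c62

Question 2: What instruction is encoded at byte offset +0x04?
off 0x04: read 60 00 as big → 0x6000
  op=0x6000>>12=0x6 ⇒ nop (N)

nop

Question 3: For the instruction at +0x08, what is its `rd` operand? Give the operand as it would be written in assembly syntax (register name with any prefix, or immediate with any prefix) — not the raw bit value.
$7

+0x08: 47 73 ⇒ word 0x4773 (big)
  op=0x4773>>12=0x4 ⇒ addi (RI)
  rd@[11:8]=0x7 ⇒ $7
  imm@[7:0]=0x73 ⇒ #115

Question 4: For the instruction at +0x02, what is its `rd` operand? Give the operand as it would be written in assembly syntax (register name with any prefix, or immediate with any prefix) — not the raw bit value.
+0x02: 12 00 ⇒ word 0x1200 (big)
  opcode bits[15:12]=0x1: pop/R
  rd: (w>>8)&0xf=0x2 → $2

$2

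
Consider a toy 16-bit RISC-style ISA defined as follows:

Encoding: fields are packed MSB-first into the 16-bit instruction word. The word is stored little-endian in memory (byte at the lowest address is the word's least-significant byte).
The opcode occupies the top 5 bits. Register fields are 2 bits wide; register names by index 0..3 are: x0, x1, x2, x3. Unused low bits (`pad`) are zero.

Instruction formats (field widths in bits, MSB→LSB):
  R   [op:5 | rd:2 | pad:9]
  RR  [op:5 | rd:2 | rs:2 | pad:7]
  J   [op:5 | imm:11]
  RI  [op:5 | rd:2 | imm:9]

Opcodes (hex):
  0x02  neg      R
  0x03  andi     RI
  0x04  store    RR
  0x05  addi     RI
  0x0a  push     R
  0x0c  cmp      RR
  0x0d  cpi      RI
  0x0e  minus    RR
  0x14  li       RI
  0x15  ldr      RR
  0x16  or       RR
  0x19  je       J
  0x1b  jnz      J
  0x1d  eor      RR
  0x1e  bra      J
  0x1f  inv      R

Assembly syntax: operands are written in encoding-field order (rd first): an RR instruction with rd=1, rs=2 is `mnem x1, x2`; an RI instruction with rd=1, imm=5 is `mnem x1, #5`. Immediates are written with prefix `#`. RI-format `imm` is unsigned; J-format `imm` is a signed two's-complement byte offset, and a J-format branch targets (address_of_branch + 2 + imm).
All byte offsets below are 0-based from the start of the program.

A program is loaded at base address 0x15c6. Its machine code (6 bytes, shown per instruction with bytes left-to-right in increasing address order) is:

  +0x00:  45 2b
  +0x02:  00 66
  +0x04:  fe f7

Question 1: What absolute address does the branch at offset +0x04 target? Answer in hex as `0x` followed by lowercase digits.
0x15ca

+0x04: fe f7 ⇒ word 0xf7fe (little)
  opcode bits[15:11]=0x1e: bra/J
  imm@[10:0]=0x7fe (s11→-2) ⇒ #-2
  target = base 0x15c6 + off 0x04 + 2 + imm -2 = 0x15ca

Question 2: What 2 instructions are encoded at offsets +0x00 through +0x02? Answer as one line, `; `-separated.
off 0x00: read 45 2b as little → 0x2b45
  opcode bits[15:11]=0x5: addi/RI
  rd: (w>>9)&0x3=0x1 → x1
  imm: (w>>0)&0x1ff=0x145 → #325
off 0x02: read 00 66 as little → 0x6600
  opcode bits[15:11]=0xc: cmp/RR
  rd: (w>>9)&0x3=0x3 → x3
  rs: (w>>7)&0x3=0x0 → x0

addi x1, #325; cmp x3, x0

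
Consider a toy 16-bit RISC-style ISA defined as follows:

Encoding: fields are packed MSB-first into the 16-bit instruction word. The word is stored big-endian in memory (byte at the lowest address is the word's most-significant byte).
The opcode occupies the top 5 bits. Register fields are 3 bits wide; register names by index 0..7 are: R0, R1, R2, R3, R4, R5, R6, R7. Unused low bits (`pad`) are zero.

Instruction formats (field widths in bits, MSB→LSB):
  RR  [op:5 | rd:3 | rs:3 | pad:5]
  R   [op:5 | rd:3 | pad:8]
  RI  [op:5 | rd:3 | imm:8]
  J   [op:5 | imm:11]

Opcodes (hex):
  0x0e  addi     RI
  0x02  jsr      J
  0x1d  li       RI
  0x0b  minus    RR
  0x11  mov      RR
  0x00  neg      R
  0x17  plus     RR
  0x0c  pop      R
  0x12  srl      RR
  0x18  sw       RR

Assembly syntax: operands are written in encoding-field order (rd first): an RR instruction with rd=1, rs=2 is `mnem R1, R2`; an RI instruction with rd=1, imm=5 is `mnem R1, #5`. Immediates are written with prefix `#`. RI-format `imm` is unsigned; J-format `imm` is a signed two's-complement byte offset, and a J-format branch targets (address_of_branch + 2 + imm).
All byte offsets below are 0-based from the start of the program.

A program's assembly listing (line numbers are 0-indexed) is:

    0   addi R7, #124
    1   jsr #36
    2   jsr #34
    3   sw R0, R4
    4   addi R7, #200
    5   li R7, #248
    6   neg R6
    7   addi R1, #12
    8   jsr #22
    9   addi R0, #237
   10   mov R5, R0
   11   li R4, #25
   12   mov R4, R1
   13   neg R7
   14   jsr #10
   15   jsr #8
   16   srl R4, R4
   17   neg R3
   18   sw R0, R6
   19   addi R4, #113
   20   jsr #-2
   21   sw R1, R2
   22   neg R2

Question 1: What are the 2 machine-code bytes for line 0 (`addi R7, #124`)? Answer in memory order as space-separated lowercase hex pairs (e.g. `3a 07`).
77 7c

0. addi fields op=0xe:5|rd=7:3|imm=124:8 → word 777ch → 77 7c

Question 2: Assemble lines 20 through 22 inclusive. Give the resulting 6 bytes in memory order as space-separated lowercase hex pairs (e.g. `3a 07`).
20. jsr fields op=0x2:5|imm=-2:11 → word 17feh → 17 fe
21. sw fields op=0x18:5|rd=1:3|rs=2:3|pad=0:5 → word c140h → c1 40
22. neg fields op=0x0:5|rd=2:3|pad=0:8 → word 0200h → 02 00

17 fe c1 40 02 00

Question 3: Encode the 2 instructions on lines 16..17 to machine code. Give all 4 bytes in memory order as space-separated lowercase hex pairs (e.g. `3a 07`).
line 16 (srl): pack op=0x12:5|rd=4:3|rs=4:3|pad=0:5 = 0x9480; big→ 94 80
line 17 (neg): pack op=0x0:5|rd=3:3|pad=0:8 = 0x0300; big→ 03 00

94 80 03 00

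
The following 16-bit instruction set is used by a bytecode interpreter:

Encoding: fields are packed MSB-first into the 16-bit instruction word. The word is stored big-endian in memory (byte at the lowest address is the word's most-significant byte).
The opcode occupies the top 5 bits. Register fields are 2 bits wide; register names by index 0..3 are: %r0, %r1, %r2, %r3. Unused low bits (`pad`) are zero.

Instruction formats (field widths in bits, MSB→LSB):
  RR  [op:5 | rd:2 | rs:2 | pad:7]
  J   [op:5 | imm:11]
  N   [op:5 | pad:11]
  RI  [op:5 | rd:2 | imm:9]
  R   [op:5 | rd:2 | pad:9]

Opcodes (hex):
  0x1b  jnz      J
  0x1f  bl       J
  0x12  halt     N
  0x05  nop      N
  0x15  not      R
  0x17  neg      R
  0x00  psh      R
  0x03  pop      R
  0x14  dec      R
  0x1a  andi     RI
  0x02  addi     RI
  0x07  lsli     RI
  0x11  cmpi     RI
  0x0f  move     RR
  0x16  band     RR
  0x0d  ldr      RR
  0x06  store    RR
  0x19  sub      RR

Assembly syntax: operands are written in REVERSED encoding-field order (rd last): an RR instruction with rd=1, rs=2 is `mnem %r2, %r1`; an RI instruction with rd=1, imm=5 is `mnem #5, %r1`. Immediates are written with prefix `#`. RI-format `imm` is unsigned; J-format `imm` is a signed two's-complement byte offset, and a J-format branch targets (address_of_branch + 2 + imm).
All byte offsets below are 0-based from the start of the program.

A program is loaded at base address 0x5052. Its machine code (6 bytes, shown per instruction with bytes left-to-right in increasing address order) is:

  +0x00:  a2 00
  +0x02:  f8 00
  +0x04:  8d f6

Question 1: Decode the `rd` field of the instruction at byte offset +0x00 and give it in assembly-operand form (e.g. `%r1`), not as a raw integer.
%r1

off 0x00: read a2 00 as big → 0xa200
  top 5b → 0x14 → dec [R]
  rd@[10:9]=0x1 ⇒ %r1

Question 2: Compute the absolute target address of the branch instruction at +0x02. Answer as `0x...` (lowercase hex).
0x5056

[02] f8 00 → 0xf800
  top 5b → 0x1f → bl [J]
  imm@[10:0]=0x0 ⇒ #0
  target = base 0x5052 + off 0x02 + 2 + imm 0 = 0x5056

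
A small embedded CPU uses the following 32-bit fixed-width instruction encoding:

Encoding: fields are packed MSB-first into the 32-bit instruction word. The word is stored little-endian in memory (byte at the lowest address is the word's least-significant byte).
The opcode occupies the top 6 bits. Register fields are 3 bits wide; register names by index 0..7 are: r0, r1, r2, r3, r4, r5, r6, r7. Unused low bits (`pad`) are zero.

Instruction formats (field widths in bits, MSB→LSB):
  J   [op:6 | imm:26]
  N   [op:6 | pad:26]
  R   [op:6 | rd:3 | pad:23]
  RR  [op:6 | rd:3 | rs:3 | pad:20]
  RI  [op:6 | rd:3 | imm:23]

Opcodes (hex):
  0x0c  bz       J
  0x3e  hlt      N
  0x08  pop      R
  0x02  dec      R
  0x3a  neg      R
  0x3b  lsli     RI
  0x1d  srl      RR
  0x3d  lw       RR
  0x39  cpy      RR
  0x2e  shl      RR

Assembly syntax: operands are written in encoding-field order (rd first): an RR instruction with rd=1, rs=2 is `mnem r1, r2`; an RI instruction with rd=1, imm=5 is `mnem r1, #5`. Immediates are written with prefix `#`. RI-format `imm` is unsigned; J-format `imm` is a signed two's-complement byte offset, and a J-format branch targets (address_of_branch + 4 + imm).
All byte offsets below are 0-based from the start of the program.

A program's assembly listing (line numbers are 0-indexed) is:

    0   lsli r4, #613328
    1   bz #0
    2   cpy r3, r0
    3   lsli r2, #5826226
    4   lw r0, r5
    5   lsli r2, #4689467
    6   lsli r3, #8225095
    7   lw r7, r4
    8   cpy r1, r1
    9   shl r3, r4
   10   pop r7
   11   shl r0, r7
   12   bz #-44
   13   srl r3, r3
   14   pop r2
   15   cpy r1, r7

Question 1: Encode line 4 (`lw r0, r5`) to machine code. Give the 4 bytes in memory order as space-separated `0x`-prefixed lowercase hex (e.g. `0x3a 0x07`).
0x00 0x00 0x50 0xf4

line 4 (lw): pack op=0x3d:6|rd=0:3|rs=5:3|pad=0:20 = 0xf4500000; little→ 00 00 50 f4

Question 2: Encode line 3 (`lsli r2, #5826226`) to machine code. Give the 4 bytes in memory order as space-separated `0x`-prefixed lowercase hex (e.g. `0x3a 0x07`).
0xb2 0xe6 0x58 0xed

L3: lsli op=0x3b:6|rd=2:3|imm=5826226:23 ⇒ 0xed58e6b2 ⇒ little b2 e6 58 ed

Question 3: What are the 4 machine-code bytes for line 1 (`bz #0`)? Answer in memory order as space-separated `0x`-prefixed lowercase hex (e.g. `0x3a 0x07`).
0x00 0x00 0x00 0x30

line 1 (bz): pack op=0xc:6|imm=0:26 = 0x30000000; little→ 00 00 00 30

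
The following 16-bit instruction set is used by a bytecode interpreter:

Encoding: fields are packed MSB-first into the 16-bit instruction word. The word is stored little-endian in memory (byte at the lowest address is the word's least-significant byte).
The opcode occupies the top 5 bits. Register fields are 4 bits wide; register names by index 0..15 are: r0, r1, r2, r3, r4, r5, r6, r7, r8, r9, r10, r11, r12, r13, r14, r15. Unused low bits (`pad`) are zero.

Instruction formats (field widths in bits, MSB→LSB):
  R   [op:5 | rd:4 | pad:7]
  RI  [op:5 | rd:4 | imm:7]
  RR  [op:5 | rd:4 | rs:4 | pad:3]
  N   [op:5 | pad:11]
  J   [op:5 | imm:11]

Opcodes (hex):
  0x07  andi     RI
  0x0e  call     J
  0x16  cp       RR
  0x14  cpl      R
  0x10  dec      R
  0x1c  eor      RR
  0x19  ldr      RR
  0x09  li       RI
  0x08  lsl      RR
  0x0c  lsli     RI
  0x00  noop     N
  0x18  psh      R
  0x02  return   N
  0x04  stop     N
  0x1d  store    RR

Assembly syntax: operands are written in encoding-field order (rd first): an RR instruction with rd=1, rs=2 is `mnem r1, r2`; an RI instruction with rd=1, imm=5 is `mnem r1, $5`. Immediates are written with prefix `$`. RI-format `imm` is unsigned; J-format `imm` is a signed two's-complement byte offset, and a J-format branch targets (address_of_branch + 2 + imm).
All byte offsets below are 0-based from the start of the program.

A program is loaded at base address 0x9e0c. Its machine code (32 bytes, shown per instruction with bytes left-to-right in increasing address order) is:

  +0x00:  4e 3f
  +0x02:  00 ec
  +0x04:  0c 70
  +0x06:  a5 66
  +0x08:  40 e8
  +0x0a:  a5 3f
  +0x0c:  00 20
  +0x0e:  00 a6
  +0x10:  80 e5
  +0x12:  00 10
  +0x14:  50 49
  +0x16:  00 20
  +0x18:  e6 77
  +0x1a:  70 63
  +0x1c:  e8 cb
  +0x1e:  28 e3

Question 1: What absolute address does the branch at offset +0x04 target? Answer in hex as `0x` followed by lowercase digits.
off 0x04: read 0c 70 as little → 0x700c
  top 5b → 0xe → call [J]
  imm@[10:0]=0xc ⇒ $12
  target = base 0x9e0c + off 0x04 + 2 + imm 12 = 0x9e1e

0x9e1e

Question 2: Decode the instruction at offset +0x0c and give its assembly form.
[0c] 00 20 → 0x2000
  top 5b → 0x4 → stop [N]

stop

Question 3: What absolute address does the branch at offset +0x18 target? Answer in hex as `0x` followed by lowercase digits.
0x9e0c

[18] e6 77 → 0x77e6
  top 5b → 0xe → call [J]
  imm@[10:0]=0x7e6 (s11→-26) ⇒ $-26
  target = base 0x9e0c + off 0x18 + 2 + imm -26 = 0x9e0c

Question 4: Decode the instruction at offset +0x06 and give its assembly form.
off 0x06: read a5 66 as little → 0x66a5
  op=0x66a5>>11=0xc ⇒ lsli (RI)
  rd: (w>>7)&0xf=0xd → r13
  imm: (w>>0)&0x7f=0x25 → $37

lsli r13, $37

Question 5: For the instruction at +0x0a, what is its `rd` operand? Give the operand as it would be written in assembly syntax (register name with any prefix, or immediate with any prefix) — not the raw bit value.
r15

off 0x0a: read a5 3f as little → 0x3fa5
  top 5b → 0x7 → andi [RI]
  rd: (w>>7)&0xf=0xf → r15
  imm: (w>>0)&0x7f=0x25 → $37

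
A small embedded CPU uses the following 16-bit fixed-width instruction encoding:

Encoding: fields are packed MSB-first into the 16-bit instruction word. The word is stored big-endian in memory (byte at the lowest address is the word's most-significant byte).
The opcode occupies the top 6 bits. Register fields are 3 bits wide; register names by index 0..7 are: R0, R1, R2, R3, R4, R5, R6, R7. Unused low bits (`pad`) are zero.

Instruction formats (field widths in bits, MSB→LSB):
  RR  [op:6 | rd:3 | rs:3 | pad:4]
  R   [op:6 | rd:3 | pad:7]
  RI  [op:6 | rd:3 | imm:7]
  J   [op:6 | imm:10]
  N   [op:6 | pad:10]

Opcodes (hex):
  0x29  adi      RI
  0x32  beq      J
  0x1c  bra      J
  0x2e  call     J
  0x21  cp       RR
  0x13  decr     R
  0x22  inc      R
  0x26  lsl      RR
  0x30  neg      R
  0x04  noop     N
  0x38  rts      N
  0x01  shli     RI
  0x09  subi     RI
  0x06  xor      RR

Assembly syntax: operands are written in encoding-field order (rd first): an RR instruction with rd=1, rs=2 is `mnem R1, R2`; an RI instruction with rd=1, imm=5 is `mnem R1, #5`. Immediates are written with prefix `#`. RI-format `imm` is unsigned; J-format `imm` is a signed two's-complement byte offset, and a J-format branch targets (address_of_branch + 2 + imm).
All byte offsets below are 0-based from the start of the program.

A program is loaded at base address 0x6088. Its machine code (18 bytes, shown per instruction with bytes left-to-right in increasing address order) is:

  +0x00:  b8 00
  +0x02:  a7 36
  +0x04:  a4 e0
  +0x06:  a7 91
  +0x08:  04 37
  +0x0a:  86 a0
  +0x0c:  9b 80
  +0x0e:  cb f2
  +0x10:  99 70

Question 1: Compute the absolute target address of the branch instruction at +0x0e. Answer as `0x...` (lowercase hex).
off 0x0e: read cb f2 as big → 0xcbf2
  opcode bits[15:10]=0x32: beq/J
  imm@[9:0]=0x3f2 (s10→-14) ⇒ #-14
  target = base 0x6088 + off 0x0e + 2 + imm -14 = 0x608a

0x608a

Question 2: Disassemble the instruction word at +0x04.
adi R1, #96

off 0x04: read a4 e0 as big → 0xa4e0
  opcode bits[15:10]=0x29: adi/RI
  rd: (w>>7)&0x7=0x1 → R1
  imm: (w>>0)&0x7f=0x60 → #96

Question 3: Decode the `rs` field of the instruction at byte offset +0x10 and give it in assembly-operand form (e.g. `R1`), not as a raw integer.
off 0x10: read 99 70 as big → 0x9970
  opcode bits[15:10]=0x26: lsl/RR
  rd: (w>>7)&0x7=0x2 → R2
  rs: (w>>4)&0x7=0x7 → R7

R7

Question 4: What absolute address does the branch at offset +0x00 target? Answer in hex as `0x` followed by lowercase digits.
0x608a

[00] b8 00 → 0xb800
  top 6b → 0x2e → call [J]
  imm: (w>>0)&0x3ff=0x0 → #0
  target = base 0x6088 + off 0x00 + 2 + imm 0 = 0x608a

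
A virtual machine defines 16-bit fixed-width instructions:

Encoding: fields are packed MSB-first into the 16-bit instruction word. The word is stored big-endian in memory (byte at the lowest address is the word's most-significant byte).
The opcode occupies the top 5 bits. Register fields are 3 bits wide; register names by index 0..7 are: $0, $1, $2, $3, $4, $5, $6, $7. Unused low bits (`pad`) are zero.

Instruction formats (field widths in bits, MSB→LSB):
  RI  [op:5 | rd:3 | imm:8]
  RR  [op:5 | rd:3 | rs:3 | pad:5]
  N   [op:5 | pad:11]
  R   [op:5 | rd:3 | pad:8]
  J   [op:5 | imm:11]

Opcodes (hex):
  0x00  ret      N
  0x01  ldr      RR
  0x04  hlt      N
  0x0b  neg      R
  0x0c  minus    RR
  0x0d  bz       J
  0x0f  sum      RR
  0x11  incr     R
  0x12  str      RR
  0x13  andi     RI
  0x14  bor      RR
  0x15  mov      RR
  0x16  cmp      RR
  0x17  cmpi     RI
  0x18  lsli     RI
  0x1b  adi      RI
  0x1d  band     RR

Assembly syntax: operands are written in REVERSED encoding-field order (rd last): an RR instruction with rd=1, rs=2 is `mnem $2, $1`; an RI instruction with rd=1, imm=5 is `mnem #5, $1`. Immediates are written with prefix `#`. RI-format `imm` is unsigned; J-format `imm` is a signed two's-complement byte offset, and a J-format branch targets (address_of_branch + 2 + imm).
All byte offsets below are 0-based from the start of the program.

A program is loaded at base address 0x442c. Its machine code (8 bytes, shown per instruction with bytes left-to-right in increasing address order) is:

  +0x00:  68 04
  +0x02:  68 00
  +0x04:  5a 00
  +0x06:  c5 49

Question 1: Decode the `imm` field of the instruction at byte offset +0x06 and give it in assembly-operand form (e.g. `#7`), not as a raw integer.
[06] c5 49 → 0xc549
  top 5b → 0x18 → lsli [RI]
  rd@[10:8]=0x5 ⇒ $5
  imm@[7:0]=0x49 ⇒ #73

#73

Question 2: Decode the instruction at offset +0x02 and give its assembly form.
bz #0

[02] 68 00 → 0x6800
  opcode bits[15:11]=0xd: bz/J
  [10:0] imm=0 = #0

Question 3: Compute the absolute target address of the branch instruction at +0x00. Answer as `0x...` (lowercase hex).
0x4432

off 0x00: read 68 04 as big → 0x6804
  opcode bits[15:11]=0xd: bz/J
  imm: (w>>0)&0x7ff=0x4 → #4
  target = base 0x442c + off 0x00 + 2 + imm 4 = 0x4432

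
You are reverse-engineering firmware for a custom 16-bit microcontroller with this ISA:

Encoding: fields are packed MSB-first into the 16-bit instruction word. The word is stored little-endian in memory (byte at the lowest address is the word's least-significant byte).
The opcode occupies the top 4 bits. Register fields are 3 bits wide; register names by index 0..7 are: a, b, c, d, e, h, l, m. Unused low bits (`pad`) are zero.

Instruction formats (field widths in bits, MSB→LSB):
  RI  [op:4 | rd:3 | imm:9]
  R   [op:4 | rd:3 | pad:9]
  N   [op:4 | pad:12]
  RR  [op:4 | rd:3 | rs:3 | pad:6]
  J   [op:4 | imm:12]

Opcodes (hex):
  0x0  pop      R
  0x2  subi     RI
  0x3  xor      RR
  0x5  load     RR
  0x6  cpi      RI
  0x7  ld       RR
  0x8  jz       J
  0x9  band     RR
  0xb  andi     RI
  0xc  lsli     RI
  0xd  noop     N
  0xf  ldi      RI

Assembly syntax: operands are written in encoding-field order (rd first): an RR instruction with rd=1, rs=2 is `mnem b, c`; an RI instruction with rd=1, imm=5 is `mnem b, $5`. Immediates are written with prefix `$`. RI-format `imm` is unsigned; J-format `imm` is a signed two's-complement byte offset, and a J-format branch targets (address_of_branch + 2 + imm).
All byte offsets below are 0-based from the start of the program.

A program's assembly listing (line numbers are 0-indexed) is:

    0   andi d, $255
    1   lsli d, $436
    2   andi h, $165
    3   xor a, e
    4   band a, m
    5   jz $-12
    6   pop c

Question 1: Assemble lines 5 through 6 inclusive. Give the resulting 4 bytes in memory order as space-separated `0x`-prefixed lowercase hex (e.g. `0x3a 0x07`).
5. jz fields op=0x8:4|imm=-12:12 → word 8ff4h → f4 8f
6. pop fields op=0x0:4|rd=2:3|pad=0:9 → word 0400h → 00 04

0xf4 0x8f 0x00 0x04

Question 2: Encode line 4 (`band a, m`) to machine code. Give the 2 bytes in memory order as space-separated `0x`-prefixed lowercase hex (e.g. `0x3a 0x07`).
L4: band op=0x9:4|rd=0:3|rs=7:3|pad=0:6 ⇒ 0x91c0 ⇒ little c0 91

0xc0 0x91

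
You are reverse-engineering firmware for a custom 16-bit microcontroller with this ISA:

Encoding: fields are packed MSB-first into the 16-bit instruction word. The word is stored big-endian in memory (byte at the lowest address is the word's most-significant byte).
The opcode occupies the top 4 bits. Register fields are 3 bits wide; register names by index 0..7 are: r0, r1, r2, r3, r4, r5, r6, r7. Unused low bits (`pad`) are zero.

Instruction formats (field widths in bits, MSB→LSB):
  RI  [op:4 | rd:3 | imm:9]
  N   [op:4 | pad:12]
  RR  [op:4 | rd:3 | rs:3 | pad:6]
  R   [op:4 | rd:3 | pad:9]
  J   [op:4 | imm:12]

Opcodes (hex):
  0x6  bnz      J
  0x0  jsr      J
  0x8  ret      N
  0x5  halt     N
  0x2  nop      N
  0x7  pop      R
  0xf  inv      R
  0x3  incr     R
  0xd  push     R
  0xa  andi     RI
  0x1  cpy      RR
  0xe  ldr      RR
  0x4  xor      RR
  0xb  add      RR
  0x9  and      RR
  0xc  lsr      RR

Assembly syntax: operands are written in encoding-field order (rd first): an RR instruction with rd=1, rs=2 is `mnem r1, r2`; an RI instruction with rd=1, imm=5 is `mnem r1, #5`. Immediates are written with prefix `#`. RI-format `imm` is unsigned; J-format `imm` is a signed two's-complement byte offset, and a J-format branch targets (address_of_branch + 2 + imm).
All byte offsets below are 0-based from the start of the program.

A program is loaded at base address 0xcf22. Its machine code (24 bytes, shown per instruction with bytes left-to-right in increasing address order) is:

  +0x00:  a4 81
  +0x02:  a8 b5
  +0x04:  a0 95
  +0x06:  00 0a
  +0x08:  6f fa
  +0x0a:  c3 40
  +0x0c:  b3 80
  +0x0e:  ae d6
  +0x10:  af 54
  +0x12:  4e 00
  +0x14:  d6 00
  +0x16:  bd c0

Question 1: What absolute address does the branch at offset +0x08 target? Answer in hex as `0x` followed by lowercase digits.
0xcf26

+0x08: 6f fa ⇒ word 0x6ffa (big)
  opcode bits[15:12]=0x6: bnz/J
  imm: (w>>0)&0xfff=0xffa (s12→-6) → #-6
  target = base 0xcf22 + off 0x08 + 2 + imm -6 = 0xcf26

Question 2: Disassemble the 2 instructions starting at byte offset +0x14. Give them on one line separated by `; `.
push r3; add r6, r7

@+14  big-endian(d6 00) = 0xd600
  opcode bits[15:12]=0xd: push/R
  [11:9] rd=3 = r3
@+16  big-endian(bd c0) = 0xbdc0
  opcode bits[15:12]=0xb: add/RR
  [11:9] rd=6 = r6
  [8:6] rs=7 = r7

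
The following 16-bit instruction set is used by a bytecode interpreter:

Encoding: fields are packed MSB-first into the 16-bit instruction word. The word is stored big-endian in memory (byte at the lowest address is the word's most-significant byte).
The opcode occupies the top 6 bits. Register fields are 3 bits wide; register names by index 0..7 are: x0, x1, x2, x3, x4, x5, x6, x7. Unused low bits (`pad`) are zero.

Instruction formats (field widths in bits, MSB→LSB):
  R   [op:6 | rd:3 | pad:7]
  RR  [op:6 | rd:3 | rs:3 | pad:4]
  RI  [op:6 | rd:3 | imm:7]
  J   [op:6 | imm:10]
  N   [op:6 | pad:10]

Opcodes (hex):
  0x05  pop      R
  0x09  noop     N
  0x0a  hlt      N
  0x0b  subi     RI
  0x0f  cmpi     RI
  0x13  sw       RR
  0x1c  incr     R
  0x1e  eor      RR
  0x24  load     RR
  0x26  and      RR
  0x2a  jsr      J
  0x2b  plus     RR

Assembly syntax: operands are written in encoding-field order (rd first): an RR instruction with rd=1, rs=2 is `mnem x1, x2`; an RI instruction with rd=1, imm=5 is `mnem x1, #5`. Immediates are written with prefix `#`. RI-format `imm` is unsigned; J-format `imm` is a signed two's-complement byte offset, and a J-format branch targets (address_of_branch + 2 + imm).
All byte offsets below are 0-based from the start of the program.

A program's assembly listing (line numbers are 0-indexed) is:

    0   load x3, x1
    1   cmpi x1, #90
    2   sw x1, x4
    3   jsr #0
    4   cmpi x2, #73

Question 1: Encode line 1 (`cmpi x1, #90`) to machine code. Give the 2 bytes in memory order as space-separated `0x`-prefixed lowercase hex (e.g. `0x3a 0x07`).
0x3c 0xda

line 1 (cmpi): pack op=0xf:6|rd=1:3|imm=90:7 = 0x3cda; big→ 3c da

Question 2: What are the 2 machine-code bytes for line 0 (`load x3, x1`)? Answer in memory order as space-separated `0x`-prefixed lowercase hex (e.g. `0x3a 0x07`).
L0: load op=0x24:6|rd=3:3|rs=1:3|pad=0:4 ⇒ 0x9190 ⇒ big 91 90

0x91 0x90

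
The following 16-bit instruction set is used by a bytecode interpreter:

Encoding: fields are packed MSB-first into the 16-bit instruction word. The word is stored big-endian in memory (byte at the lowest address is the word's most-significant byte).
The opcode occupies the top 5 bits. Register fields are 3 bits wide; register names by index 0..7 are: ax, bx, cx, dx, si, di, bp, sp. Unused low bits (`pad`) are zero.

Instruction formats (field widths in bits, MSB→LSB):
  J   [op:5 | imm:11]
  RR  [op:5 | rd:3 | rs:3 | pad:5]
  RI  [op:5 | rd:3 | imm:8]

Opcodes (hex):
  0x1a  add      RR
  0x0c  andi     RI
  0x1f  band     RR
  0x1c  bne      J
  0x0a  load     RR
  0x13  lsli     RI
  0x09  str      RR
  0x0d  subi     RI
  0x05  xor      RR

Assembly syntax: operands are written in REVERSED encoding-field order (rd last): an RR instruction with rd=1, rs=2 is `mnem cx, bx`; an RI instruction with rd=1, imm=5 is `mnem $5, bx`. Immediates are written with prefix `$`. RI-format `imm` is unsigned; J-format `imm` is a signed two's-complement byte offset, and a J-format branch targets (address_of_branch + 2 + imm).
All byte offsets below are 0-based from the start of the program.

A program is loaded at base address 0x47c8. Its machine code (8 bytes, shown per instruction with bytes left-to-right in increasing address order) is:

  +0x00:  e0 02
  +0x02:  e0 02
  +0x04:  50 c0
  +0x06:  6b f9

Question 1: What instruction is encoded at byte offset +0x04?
[04] 50 c0 → 0x50c0
  op=0x50c0>>11=0xa ⇒ load (RR)
  rd@[10:8]=0x0 ⇒ ax
  rs@[7:5]=0x6 ⇒ bp

load bp, ax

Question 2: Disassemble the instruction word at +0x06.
subi $249, dx

off 0x06: read 6b f9 as big → 0x6bf9
  top 5b → 0xd → subi [RI]
  rd@[10:8]=0x3 ⇒ dx
  imm@[7:0]=0xf9 ⇒ $249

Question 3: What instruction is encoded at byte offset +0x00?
bne $2

off 0x00: read e0 02 as big → 0xe002
  op=0xe002>>11=0x1c ⇒ bne (J)
  [10:0] imm=2 = $2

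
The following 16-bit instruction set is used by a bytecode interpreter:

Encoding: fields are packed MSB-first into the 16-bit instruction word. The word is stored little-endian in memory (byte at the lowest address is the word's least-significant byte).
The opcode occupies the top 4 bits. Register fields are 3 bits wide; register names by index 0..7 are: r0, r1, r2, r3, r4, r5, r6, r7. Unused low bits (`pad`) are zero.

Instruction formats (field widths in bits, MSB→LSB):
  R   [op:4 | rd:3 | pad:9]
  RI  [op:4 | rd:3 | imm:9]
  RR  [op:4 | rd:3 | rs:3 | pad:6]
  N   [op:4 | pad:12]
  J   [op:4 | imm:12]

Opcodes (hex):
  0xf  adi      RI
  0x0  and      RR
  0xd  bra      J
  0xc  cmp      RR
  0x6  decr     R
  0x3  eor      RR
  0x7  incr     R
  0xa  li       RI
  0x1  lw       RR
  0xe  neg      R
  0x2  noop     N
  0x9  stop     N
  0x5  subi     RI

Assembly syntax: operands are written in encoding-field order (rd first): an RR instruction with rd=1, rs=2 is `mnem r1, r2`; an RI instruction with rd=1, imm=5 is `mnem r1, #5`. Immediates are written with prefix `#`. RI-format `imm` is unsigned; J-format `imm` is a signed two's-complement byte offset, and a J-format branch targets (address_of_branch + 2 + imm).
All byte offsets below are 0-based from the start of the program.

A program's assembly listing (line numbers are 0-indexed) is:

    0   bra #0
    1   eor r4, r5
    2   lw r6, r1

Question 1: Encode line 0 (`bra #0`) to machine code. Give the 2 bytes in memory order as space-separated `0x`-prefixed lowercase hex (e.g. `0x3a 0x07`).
line 0 (bra): pack op=0xd:4|imm=0:12 = 0xd000; little→ 00 d0

0x00 0xd0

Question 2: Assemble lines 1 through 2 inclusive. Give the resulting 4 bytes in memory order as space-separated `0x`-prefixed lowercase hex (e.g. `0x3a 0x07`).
0x40 0x39 0x40 0x1c

1. eor fields op=0x3:4|rd=4:3|rs=5:3|pad=0:6 → word 3940h → 40 39
2. lw fields op=0x1:4|rd=6:3|rs=1:3|pad=0:6 → word 1c40h → 40 1c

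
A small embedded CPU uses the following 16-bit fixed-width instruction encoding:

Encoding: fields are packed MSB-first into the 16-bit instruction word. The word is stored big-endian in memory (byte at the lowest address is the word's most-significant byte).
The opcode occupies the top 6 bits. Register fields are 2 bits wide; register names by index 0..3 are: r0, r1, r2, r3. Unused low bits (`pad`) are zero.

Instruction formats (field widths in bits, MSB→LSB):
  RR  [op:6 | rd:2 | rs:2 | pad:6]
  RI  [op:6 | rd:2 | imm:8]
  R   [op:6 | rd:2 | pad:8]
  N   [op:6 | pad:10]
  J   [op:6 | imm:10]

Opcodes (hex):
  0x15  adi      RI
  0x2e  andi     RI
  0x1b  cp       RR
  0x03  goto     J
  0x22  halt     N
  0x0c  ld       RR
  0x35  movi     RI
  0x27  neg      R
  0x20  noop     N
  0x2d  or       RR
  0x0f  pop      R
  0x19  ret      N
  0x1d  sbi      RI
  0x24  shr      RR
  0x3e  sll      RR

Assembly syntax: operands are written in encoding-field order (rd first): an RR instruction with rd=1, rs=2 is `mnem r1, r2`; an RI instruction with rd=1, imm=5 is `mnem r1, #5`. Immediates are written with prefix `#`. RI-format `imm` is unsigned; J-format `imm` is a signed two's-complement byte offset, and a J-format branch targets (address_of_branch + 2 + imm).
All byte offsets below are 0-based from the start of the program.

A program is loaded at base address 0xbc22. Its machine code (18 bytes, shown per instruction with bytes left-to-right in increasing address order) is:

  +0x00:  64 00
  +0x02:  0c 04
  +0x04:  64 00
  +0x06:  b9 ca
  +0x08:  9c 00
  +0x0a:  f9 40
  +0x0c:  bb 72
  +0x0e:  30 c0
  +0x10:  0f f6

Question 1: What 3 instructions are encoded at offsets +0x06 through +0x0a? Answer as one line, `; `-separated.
off 0x06: read b9 ca as big → 0xb9ca
  opcode bits[15:10]=0x2e: andi/RI
  rd@[9:8]=0x1 ⇒ r1
  imm@[7:0]=0xca ⇒ #202
off 0x08: read 9c 00 as big → 0x9c00
  opcode bits[15:10]=0x27: neg/R
  rd@[9:8]=0x0 ⇒ r0
off 0x0a: read f9 40 as big → 0xf940
  opcode bits[15:10]=0x3e: sll/RR
  rd@[9:8]=0x1 ⇒ r1
  rs@[7:6]=0x1 ⇒ r1

andi r1, #202; neg r0; sll r1, r1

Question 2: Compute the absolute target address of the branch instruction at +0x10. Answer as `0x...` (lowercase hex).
0xbc2a

+0x10: 0f f6 ⇒ word 0x0ff6 (big)
  top 6b → 0x3 → goto [J]
  [9:0] imm=1014 (s10→-10) = #-10
  target = base 0xbc22 + off 0x10 + 2 + imm -10 = 0xbc2a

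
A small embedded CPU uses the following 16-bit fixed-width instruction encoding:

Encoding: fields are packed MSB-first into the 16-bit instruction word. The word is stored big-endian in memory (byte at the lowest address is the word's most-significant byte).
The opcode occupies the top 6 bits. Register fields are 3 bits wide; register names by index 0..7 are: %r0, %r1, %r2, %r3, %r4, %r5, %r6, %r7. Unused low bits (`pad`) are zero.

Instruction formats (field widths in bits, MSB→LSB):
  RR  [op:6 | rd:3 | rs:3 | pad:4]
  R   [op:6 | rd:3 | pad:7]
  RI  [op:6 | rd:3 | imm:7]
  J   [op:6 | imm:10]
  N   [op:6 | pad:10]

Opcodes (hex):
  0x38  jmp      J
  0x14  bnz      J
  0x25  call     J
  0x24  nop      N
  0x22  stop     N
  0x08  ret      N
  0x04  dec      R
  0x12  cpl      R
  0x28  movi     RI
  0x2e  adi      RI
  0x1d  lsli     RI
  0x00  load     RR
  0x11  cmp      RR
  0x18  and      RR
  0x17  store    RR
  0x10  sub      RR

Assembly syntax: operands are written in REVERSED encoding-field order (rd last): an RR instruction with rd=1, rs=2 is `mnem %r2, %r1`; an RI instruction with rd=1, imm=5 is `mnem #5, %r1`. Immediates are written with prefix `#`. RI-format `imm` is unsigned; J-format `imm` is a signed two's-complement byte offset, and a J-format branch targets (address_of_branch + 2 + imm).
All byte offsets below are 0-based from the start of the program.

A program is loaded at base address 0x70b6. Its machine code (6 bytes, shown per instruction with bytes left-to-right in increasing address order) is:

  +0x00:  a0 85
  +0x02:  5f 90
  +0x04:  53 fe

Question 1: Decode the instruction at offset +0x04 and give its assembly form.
bnz #-2

[04] 53 fe → 0x53fe
  top 6b → 0x14 → bnz [J]
  [9:0] imm=1022 (s10→-2) = #-2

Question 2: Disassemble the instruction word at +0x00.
@+00  big-endian(a0 85) = 0xa085
  op=0xa085>>10=0x28 ⇒ movi (RI)
  rd: (w>>7)&0x7=0x1 → %r1
  imm: (w>>0)&0x7f=0x5 → #5

movi #5, %r1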